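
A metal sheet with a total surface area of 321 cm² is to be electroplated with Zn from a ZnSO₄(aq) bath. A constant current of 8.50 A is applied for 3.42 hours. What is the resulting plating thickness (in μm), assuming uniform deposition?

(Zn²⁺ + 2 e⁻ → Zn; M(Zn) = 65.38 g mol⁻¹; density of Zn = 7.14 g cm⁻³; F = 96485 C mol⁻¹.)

Q = I·t = 8.500 × 12312 = 104700 C; n(e⁻) = 1.085 mol.
n(Zn) = n(e⁻)/2 = 0.5423 mol, so m = 0.5423 × 65.38 = 35.46 g.
Volume = m/ρ = 35.46 / 7.14 = 4.966 cm³.
Thickness = V/A = 4.966 / 321 = 0.0155 cm = 155 μm.

155 μm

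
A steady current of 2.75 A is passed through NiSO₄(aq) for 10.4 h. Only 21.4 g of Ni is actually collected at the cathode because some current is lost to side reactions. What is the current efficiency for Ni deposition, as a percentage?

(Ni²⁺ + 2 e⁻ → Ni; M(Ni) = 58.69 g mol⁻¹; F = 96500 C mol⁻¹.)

Q = I·t = 2.750 × 37440 = 103000 C; n(e⁻) = 103000/96500 = 1.067 mol.
Theoretical n(Ni) = n(e⁻)/2 = 0.5335 mol, i.e. m_theo = 0.5335 × 58.69 = 31.31 g.
Efficiency = m_actual / m_theo = 21.4 / 31.31 = 68.3 %.

68.3 %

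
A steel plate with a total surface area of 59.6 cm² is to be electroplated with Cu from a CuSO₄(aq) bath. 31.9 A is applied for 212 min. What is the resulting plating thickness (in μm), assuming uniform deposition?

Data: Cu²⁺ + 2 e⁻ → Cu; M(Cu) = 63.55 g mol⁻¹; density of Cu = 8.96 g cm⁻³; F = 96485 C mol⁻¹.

2500 μm

Q = I·t = 31.90 × 12720 = 405800 C; n(e⁻) = 4.206 mol.
n(Cu) = n(e⁻)/2 = 2.103 mol, so m = 2.103 × 63.55 = 133.6 g.
Volume = m/ρ = 133.6 / 8.96 = 14.91 cm³.
Thickness = V/A = 14.91 / 59.6 = 0.250 cm = 2500 μm.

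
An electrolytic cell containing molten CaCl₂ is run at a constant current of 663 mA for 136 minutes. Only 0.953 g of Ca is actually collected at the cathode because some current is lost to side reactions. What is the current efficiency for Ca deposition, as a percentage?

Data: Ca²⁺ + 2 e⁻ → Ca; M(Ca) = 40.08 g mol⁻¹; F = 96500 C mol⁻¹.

Q = I·t = 0.6630 × 8160.0 = 5410 C; n(e⁻) = 5410/96500 = 0.05606 mol.
Theoretical n(Ca) = n(e⁻)/2 = 0.02803 mol, i.e. m_theo = 0.02803 × 40.08 = 1.124 g.
Efficiency = m_actual / m_theo = 0.953 / 1.124 = 84.8 %.

84.8 %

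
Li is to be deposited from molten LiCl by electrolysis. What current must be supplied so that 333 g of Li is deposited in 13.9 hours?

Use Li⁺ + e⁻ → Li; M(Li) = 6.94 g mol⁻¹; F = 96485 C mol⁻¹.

92.5 A

n(Li) = 333 / 6.94 = 47.98 mol.
n(e⁻) = 1 × 47.98 = 47.98 mol.
Q = n(e⁻)·F = 47.98 × 96485 = 4630000 C.
I = Q/t = 4630000 / 50040 s = 92.5 A.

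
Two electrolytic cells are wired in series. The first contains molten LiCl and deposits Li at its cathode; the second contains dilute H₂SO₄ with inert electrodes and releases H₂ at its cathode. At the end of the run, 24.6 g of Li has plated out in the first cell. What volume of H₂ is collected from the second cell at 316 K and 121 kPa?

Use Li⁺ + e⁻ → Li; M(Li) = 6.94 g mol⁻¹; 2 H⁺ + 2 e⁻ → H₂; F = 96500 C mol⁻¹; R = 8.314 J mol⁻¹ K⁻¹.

n(Li) = 24.6 / 6.94 = 3.545 mol, so n(e⁻) = 1 × 3.545 = 3.545 mol.
The cells are in series, so the same 3.545 mol of electrons passes through the second cell.
2 H⁺ + 2 e⁻ → H₂ — 2 mol e⁻ per mol H₂, so n(H₂) = 3.545/2 = 1.772 mol.
V = nRT/P = (1.772 × 8.314 × 316) / (121 × 10³) = 0.0385 m³ = 38.5 L.

38.5 L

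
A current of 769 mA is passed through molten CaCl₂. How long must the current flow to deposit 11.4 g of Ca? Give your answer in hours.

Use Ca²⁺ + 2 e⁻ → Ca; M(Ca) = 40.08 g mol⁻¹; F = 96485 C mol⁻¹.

19.8 h

n(Ca) = m/M = 11.4 / 40.08 = 0.2844 mol.
Each Ca atom requires 2 electrons, so n(e⁻) = 2 × 0.2844 = 0.5689 mol.
Q = n(e⁻)·F = 0.5689 × 96485 = 54890 C.
t = Q/I = 54890 / 0.7690 A = 71370 s = 19.8 h.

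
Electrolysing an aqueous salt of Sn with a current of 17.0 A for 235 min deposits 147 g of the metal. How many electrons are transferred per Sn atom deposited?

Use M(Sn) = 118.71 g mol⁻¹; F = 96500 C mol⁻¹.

Q = I·t = 17.00 A × 14100 s = 239700 C, so n(e⁻) = 239700/96500 = 2.484 mol.
n(Sn) deposited = 147 / 118.71 = 1.238 mol.
Electrons per atom = n(e⁻)/n(Sn) = 2.484 / 1.238 = 2.01 ≈ 2, so the ion is Sn²⁺.

2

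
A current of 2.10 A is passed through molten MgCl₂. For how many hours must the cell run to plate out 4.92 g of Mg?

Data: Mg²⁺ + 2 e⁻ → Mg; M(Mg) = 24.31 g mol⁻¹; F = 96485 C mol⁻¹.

5.17 h

n(Mg) = m/M = 4.92 / 24.31 = 0.2024 mol.
Each Mg atom requires 2 electrons, so n(e⁻) = 2 × 0.2024 = 0.4048 mol.
Q = n(e⁻)·F = 0.4048 × 96485 = 39050 C.
t = Q/I = 39050 / 2.100 A = 18600 s = 5.17 h.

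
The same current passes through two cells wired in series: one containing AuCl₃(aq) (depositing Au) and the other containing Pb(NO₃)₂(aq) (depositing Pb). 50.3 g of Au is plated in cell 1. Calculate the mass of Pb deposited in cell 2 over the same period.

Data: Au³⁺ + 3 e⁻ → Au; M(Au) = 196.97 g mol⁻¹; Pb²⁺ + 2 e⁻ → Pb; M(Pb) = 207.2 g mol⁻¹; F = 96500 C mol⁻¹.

n(Au) = 50.3 / 196.97 = 0.2554 mol.
Since Au³⁺ + 3 e⁻ → Au, n(e⁻) passed = 3 × 0.2554 = 0.7661 mol.
Cells in series carry the same charge, so the same 0.7661 mol of electrons passes through cell 2.
Pb²⁺ + 2 e⁻ → Pb, so n(Pb) = 0.7661 / 2 = 0.3831 mol.
m(Pb) = 0.3831 × 207.2 = 79.4 g.

79.4 g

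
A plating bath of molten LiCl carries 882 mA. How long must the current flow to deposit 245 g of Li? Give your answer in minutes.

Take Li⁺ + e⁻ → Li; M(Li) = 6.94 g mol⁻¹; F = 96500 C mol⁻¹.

64400 min

n(Li) = m/M = 245 / 6.94 = 35.30 mol.
Each Li atom requires 1 electron, so n(e⁻) = 1 × 35.30 = 35.30 mol.
Q = n(e⁻)·F = 35.30 × 96500 = 3407000 C.
t = Q/I = 3407000 / 0.8820 A = 3862000 s = 64400 min.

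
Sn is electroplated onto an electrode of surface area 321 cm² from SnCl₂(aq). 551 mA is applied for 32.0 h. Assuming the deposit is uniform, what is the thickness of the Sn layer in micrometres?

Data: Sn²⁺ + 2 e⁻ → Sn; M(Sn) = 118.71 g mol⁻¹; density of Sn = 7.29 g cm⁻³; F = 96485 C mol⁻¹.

167 μm

Q = I·t = 0.5510 × 115200 = 63480 C; n(e⁻) = 0.6579 mol.
n(Sn) = n(e⁻)/2 = 0.3289 mol, so m = 0.3289 × 118.71 = 39.05 g.
Volume = m/ρ = 39.05 / 7.29 = 5.356 cm³.
Thickness = V/A = 5.356 / 321 = 0.0167 cm = 167 μm.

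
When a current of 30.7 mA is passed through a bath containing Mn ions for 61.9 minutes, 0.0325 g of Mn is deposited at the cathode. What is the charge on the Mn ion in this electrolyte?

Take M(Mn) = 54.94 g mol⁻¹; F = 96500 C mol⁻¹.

Q = I·t = 0.03070 A × 3714.0 s = 114.0 C, so n(e⁻) = 114.0/96500 = 0.001182 mol.
n(Mn) deposited = 0.0325 / 54.94 = 0.0005916 mol.
Electrons per atom = n(e⁻)/n(Mn) = 0.001182 / 0.0005916 = 2.00 ≈ 2, so the ion is Mn²⁺.

+2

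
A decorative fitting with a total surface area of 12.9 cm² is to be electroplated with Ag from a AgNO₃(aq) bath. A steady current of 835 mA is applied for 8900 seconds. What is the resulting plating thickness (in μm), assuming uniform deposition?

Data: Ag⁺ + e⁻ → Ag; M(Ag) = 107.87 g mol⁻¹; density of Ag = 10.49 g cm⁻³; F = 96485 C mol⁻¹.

Q = I·t = 0.8350 × 8900.0 = 7432 C; n(e⁻) = 0.07702 mol.
n(Ag) = n(e⁻)/1 = 0.07702 mol, so m = 0.07702 × 107.87 = 8.308 g.
Volume = m/ρ = 8.308 / 10.49 = 0.7920 cm³.
Thickness = V/A = 0.7920 / 12.9 = 0.0614 cm = 614 μm.

614 μm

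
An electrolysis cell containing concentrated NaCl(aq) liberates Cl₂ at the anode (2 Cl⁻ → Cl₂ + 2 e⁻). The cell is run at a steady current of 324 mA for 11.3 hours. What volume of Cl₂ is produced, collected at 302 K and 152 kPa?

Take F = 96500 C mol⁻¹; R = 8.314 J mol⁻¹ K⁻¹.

Q = I·t = 0.3240 A × 40680 s = 13180 C.
n(e⁻) = Q/F = 13180 / 96500 = 0.1366 mol.
2 electrons are transferred per Cl₂ molecule, so n(Cl₂) = 0.1366 / 2 = 0.06829 mol.
V = nRT/P = (0.06829 × 8.314 × 302) / (152 × 10³ Pa) = 0.00113 m³ = 1.13 L.

1.13 L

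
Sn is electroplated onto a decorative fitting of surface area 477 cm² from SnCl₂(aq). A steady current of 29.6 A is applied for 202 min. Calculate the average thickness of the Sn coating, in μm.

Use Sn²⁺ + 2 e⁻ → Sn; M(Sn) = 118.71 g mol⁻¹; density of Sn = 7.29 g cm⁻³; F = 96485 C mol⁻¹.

Q = I·t = 29.60 × 12120 = 358800 C; n(e⁻) = 3.718 mol.
n(Sn) = n(e⁻)/2 = 1.859 mol, so m = 1.859 × 118.71 = 220.7 g.
Volume = m/ρ = 220.7 / 7.29 = 30.27 cm³.
Thickness = V/A = 30.27 / 477 = 0.0635 cm = 635 μm.

635 μm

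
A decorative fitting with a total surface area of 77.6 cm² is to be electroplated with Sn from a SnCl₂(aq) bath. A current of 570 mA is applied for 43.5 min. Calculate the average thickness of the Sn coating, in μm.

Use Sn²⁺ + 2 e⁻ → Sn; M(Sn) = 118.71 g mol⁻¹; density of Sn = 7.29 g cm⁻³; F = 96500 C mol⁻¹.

Q = I·t = 0.5700 × 2610.0 = 1488 C; n(e⁻) = 0.01542 mol.
n(Sn) = n(e⁻)/2 = 0.007708 mol, so m = 0.007708 × 118.71 = 0.9151 g.
Volume = m/ρ = 0.9151 / 7.29 = 0.1255 cm³.
Thickness = V/A = 0.1255 / 77.6 = 0.00162 cm = 16.2 μm.

16.2 μm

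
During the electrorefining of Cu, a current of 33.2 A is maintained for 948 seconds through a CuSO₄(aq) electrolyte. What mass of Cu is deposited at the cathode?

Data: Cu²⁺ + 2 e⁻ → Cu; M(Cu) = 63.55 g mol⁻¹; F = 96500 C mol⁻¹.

10.4 g

Q = I·t = 33.20 A × 948.00 s = 31470 C.
n(e⁻) = Q/F = 31470 / 96500 = 0.3262 mol.
Cu²⁺ + 2 e⁻ → Cu, so n(Cu) = n(e⁻)/2 = 0.1631 mol.
m = n·M = 0.1631 × 63.55 = 10.4 g.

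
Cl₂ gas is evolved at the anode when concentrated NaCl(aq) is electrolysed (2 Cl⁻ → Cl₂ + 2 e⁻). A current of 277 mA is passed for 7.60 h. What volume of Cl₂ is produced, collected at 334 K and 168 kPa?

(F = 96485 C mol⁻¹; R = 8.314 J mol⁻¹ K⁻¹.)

0.649 L

Q = I·t = 0.2770 A × 27360 s = 7579 C.
n(e⁻) = Q/F = 7579 / 96485 = 0.07855 mol.
2 electrons are transferred per Cl₂ molecule, so n(Cl₂) = 0.07855 / 2 = 0.03927 mol.
V = nRT/P = (0.03927 × 8.314 × 334) / (168 × 10³ Pa) = 6.49 × 10⁻⁴ m³ = 0.649 L.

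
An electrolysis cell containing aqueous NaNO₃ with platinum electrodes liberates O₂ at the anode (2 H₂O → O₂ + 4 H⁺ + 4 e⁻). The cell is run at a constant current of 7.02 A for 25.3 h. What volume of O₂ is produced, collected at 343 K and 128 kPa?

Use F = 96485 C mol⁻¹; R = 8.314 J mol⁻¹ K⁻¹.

Q = I·t = 7.020 A × 91080 s = 639400 C.
n(e⁻) = Q/F = 639400 / 96485 = 6.627 mol.
4 electrons are transferred per O₂ molecule, so n(O₂) = 6.627 / 4 = 1.657 mol.
V = nRT/P = (1.657 × 8.314 × 343) / (128 × 10³ Pa) = 0.0369 m³ = 36.9 L.

36.9 L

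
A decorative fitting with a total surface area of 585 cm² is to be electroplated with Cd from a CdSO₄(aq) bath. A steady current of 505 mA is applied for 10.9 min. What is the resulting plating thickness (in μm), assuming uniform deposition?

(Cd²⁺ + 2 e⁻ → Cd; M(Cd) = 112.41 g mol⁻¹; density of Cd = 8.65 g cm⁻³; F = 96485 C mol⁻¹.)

Q = I·t = 0.5050 × 654.00 = 330.3 C; n(e⁻) = 0.003423 mol.
n(Cd) = n(e⁻)/2 = 0.001712 mol, so m = 0.001712 × 112.41 = 0.1924 g.
Volume = m/ρ = 0.1924 / 8.65 = 0.02224 cm³.
Thickness = V/A = 0.02224 / 585 = 3.80 × 10⁻⁵ cm = 0.380 μm.

0.380 μm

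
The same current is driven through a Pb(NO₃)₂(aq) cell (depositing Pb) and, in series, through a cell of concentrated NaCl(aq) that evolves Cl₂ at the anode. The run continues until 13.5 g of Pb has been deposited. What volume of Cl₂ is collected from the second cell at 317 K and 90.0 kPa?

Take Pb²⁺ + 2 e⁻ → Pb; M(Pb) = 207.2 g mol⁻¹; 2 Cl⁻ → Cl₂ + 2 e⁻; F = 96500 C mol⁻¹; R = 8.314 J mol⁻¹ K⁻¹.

n(Pb) = 13.5 / 207.2 = 0.06515 mol, so n(e⁻) = 2 × 0.06515 = 0.1303 mol.
The cells are in series, so the same 0.1303 mol of electrons passes through the second cell.
2 Cl⁻ → Cl₂ + 2 e⁻ — 2 mol e⁻ per mol Cl₂, so n(Cl₂) = 0.1303/2 = 0.06515 mol.
V = nRT/P = (0.06515 × 8.314 × 317) / (90.0 × 10³) = 0.00191 m³ = 1.91 L.

1.91 L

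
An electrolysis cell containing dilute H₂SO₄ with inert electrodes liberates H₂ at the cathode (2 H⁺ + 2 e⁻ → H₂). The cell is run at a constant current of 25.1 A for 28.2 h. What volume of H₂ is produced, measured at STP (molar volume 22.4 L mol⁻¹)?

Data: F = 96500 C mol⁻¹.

296 L

Q = I·t = 25.10 A × 101520 s = 2548000 C.
n(e⁻) = Q/F = 2548000 / 96500 = 26.41 mol.
2 electrons are transferred per H₂ molecule, so n(H₂) = 26.41 / 2 = 13.20 mol.
V = n × V_m = 13.20 × 22.4 = 296 L.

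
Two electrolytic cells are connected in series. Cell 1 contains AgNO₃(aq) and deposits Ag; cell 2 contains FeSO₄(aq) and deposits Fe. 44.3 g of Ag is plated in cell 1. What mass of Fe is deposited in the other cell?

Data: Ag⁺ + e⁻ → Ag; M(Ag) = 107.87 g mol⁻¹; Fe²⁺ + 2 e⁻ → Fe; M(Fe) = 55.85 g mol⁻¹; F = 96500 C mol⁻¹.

11.5 g

n(Ag) = 44.3 / 107.87 = 0.4107 mol.
Since Ag⁺ + e⁻ → Ag, n(e⁻) passed = 1 × 0.4107 = 0.4107 mol.
Cells in series carry the same charge, so the same 0.4107 mol of electrons passes through cell 2.
Fe²⁺ + 2 e⁻ → Fe, so n(Fe) = 0.4107 / 2 = 0.2053 mol.
m(Fe) = 0.2053 × 55.85 = 11.5 g.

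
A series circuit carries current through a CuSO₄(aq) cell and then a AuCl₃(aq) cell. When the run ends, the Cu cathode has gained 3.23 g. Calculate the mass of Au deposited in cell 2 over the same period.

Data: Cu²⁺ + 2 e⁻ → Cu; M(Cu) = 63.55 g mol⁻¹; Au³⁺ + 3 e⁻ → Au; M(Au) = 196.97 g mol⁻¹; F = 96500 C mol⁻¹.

n(Cu) = 3.23 / 63.55 = 0.05083 mol.
Since Cu²⁺ + 2 e⁻ → Cu, n(e⁻) passed = 2 × 0.05083 = 0.1017 mol.
Cells in series carry the same charge, so the same 0.1017 mol of electrons passes through cell 2.
Au³⁺ + 3 e⁻ → Au, so n(Au) = 0.1017 / 3 = 0.03388 mol.
m(Au) = 0.03388 × 196.97 = 6.67 g.

6.67 g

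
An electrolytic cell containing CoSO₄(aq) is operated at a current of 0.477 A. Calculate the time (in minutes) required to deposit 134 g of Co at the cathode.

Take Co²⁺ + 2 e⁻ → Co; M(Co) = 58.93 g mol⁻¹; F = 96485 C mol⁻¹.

15300 min

n(Co) = m/M = 134 / 58.93 = 2.274 mol.
Each Co atom requires 2 electrons, so n(e⁻) = 2 × 2.274 = 4.548 mol.
Q = n(e⁻)·F = 4.548 × 96485 = 438800 C.
t = Q/I = 438800 / 0.4770 A = 919900 s = 15300 min.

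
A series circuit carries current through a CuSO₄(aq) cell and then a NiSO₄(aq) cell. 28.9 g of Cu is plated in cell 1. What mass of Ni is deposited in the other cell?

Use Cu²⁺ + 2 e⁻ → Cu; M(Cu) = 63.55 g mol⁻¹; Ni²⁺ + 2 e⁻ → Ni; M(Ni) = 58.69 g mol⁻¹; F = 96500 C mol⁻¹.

n(Cu) = 28.9 / 63.55 = 0.4548 mol.
Since Cu²⁺ + 2 e⁻ → Cu, n(e⁻) passed = 2 × 0.4548 = 0.9095 mol.
Cells in series carry the same charge, so the same 0.9095 mol of electrons passes through cell 2.
Ni²⁺ + 2 e⁻ → Ni, so n(Ni) = 0.9095 / 2 = 0.4548 mol.
m(Ni) = 0.4548 × 58.69 = 26.7 g.

26.7 g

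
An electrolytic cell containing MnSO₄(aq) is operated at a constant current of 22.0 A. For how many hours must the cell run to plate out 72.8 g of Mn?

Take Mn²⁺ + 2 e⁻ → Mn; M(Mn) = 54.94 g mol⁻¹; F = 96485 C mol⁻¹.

3.23 h

n(Mn) = m/M = 72.8 / 54.94 = 1.325 mol.
Each Mn atom requires 2 electrons, so n(e⁻) = 2 × 1.325 = 2.650 mol.
Q = n(e⁻)·F = 2.650 × 96485 = 255700 C.
t = Q/I = 255700 / 22.00 A = 11620 s = 3.23 h.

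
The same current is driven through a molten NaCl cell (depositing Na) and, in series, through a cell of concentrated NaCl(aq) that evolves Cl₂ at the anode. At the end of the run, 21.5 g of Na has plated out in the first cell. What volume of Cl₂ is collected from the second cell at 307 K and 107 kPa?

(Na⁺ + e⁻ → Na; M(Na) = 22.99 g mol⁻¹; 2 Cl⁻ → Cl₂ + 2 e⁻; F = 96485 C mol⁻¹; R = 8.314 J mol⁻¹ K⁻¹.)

11.2 L

n(Na) = 21.5 / 22.99 = 0.9352 mol, so n(e⁻) = 1 × 0.9352 = 0.9352 mol.
The cells are in series, so the same 0.9352 mol of electrons passes through the second cell.
2 Cl⁻ → Cl₂ + 2 e⁻ — 2 mol e⁻ per mol Cl₂, so n(Cl₂) = 0.9352/2 = 0.4676 mol.
V = nRT/P = (0.4676 × 8.314 × 307) / (107 × 10³) = 0.0112 m³ = 11.2 L.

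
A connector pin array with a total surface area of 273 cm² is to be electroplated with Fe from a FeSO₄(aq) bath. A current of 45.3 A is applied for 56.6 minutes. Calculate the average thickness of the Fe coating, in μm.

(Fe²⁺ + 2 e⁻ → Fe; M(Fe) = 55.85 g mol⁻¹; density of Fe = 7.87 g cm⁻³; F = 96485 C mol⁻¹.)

Q = I·t = 45.30 × 3396.0 = 153800 C; n(e⁻) = 1.594 mol.
n(Fe) = n(e⁻)/2 = 0.7972 mol, so m = 0.7972 × 55.85 = 44.52 g.
Volume = m/ρ = 44.52 / 7.87 = 5.657 cm³.
Thickness = V/A = 5.657 / 273 = 0.0207 cm = 207 μm.

207 μm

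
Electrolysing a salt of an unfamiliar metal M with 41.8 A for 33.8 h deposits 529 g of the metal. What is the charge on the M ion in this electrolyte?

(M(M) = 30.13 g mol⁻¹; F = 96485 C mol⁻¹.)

+3

Q = I·t = 41.80 A × 121680 s = 5086000 C, so n(e⁻) = 5086000/96485 = 52.72 mol.
n(M) deposited = 529 / 30.13 = 17.56 mol.
Electrons per atom = n(e⁻)/n(M) = 52.72 / 17.56 = 3.00 ≈ 3, so the ion is M³⁺.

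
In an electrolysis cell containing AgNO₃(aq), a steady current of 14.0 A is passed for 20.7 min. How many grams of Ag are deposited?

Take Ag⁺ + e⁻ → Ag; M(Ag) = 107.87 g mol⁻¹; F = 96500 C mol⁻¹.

Q = I·t = 14.00 A × 1242.0 s = 17390 C.
n(e⁻) = Q/F = 17390 / 96500 = 0.1802 mol.
Ag⁺ + e⁻ → Ag, so n(Ag) = n(e⁻)/1 = 0.1802 mol.
m = n·M = 0.1802 × 107.87 = 19.4 g.

19.4 g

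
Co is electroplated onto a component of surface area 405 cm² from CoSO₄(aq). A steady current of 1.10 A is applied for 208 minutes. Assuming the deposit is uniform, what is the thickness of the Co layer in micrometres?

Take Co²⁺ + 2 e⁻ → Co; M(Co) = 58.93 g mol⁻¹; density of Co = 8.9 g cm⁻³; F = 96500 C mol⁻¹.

11.6 μm

Q = I·t = 1.100 × 12480 = 13730 C; n(e⁻) = 0.1423 mol.
n(Co) = n(e⁻)/2 = 0.07113 mol, so m = 0.07113 × 58.93 = 4.192 g.
Volume = m/ρ = 4.192 / 8.9 = 0.4710 cm³.
Thickness = V/A = 0.4710 / 405 = 0.00116 cm = 11.6 μm.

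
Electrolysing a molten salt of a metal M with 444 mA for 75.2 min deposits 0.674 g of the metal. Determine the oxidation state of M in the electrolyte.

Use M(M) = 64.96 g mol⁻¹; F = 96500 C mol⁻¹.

+2

Q = I·t = 0.4440 A × 4512.0 s = 2003 C, so n(e⁻) = 2003/96500 = 0.02076 mol.
n(M) deposited = 0.674 / 64.96 = 0.01038 mol.
Electrons per atom = n(e⁻)/n(M) = 0.02076 / 0.01038 = 2.00 ≈ 2, so the ion is M²⁺.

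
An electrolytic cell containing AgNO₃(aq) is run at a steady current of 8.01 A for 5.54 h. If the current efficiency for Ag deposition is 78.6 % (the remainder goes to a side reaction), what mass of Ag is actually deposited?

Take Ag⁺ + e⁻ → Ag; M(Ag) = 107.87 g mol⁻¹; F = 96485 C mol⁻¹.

140 g

Q = I·t = 8.010 × 19944 = 159800 C.
n(e⁻) = 159800/96485 = 1.656 mol; theoretically n(Ag) = 1.656/1 = 1.656 mol, m_theo = 178.6 g.
At 78.6 % efficiency, m_actual = 0.786 × 178.6 = 140 g.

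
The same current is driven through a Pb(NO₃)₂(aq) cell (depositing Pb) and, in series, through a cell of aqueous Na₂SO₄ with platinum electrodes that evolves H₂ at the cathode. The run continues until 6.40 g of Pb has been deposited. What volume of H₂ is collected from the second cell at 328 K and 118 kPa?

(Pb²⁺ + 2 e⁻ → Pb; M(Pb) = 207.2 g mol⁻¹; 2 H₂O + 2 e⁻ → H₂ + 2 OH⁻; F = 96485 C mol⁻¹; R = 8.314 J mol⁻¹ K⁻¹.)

n(Pb) = 6.40 / 207.2 = 0.03089 mol, so n(e⁻) = 2 × 0.03089 = 0.06178 mol.
The cells are in series, so the same 0.06178 mol of electrons passes through the second cell.
2 H₂O + 2 e⁻ → H₂ + 2 OH⁻ — 2 mol e⁻ per mol H₂, so n(H₂) = 0.06178/2 = 0.03089 mol.
V = nRT/P = (0.03089 × 8.314 × 328) / (118 × 10³) = 7.14 × 10⁻⁴ m³ = 0.714 L.

0.714 L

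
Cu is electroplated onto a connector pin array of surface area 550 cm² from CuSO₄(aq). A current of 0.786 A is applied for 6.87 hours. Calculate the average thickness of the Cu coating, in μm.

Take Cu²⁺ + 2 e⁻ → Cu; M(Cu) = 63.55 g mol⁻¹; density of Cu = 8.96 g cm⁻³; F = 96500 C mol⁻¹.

Q = I·t = 0.7860 × 24732 = 19440 C; n(e⁻) = 0.2014 mol.
n(Cu) = n(e⁻)/2 = 0.1007 mol, so m = 0.1007 × 63.55 = 6.401 g.
Volume = m/ρ = 6.401 / 8.96 = 0.7144 cm³.
Thickness = V/A = 0.7144 / 550 = 0.00130 cm = 13.0 μm.

13.0 μm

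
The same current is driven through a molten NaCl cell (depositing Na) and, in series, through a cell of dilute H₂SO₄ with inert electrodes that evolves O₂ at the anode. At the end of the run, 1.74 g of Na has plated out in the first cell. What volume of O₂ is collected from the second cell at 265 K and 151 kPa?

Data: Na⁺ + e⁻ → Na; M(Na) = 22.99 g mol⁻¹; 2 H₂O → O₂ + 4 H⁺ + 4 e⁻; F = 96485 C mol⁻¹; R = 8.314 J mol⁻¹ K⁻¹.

0.276 L

n(Na) = 1.74 / 22.99 = 0.07569 mol, so n(e⁻) = 1 × 0.07569 = 0.07569 mol.
The cells are in series, so the same 0.07569 mol of electrons passes through the second cell.
2 H₂O → O₂ + 4 H⁺ + 4 e⁻ — 4 mol e⁻ per mol O₂, so n(O₂) = 0.07569/4 = 0.01892 mol.
V = nRT/P = (0.01892 × 8.314 × 265) / (151 × 10³) = 2.76 × 10⁻⁴ m³ = 0.276 L.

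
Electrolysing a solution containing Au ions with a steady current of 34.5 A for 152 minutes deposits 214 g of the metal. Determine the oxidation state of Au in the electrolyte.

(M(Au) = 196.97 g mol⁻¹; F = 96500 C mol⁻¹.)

+3

Q = I·t = 34.50 A × 9120.0 s = 314600 C, so n(e⁻) = 314600/96500 = 3.261 mol.
n(Au) deposited = 214 / 196.97 = 1.086 mol.
Electrons per atom = n(e⁻)/n(Au) = 3.261 / 1.086 = 3.00 ≈ 3, so the ion is Au³⁺.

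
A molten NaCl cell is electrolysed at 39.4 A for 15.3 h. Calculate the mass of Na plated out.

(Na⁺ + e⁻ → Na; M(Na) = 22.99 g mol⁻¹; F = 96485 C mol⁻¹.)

517 g

Q = I·t = 39.40 A × 55080 s = 2170000 C.
n(e⁻) = Q/F = 2170000 / 96485 = 22.49 mol.
Na⁺ + e⁻ → Na, so n(Na) = n(e⁻)/1 = 22.49 mol.
m = n·M = 22.49 × 22.99 = 517 g.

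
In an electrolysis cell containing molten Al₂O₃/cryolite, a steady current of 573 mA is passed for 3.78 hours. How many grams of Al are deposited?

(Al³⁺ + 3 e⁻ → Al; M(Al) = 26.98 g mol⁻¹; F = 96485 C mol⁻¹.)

Q = I·t = 0.5730 A × 13608 s = 7797 C.
n(e⁻) = Q/F = 7797 / 96485 = 0.08081 mol.
Al³⁺ + 3 e⁻ → Al, so n(Al) = n(e⁻)/3 = 0.02694 mol.
m = n·M = 0.02694 × 26.98 = 0.727 g.

0.727 g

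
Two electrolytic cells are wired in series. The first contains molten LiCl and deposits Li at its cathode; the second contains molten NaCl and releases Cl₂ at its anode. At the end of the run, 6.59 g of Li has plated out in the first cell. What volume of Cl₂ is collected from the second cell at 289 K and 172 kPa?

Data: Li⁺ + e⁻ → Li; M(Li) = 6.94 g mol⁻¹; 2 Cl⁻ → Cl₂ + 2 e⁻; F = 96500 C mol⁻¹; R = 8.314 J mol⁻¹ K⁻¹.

n(Li) = 6.59 / 6.94 = 0.9496 mol, so n(e⁻) = 1 × 0.9496 = 0.9496 mol.
The cells are in series, so the same 0.9496 mol of electrons passes through the second cell.
2 Cl⁻ → Cl₂ + 2 e⁻ — 2 mol e⁻ per mol Cl₂, so n(Cl₂) = 0.9496/2 = 0.4748 mol.
V = nRT/P = (0.4748 × 8.314 × 289) / (172 × 10³) = 0.00663 m³ = 6.63 L.

6.63 L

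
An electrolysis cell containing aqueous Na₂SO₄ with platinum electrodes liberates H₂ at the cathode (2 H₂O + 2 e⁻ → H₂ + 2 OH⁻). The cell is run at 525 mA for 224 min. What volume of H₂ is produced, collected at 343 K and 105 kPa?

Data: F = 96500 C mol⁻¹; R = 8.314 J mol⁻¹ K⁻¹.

0.993 L

Q = I·t = 0.5250 A × 13440 s = 7056 C.
n(e⁻) = Q/F = 7056 / 96500 = 0.07312 mol.
2 electrons are transferred per H₂ molecule, so n(H₂) = 0.07312 / 2 = 0.03656 mol.
V = nRT/P = (0.03656 × 8.314 × 343) / (105 × 10³ Pa) = 9.93 × 10⁻⁴ m³ = 0.993 L.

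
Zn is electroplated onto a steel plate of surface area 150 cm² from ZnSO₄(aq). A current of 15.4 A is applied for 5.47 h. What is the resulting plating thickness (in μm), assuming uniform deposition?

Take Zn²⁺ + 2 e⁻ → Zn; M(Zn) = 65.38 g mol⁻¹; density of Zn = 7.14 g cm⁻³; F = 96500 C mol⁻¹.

Q = I·t = 15.40 × 19692 = 303300 C; n(e⁻) = 3.143 mol.
n(Zn) = n(e⁻)/2 = 1.571 mol, so m = 1.571 × 65.38 = 102.7 g.
Volume = m/ρ = 102.7 / 7.14 = 14.39 cm³.
Thickness = V/A = 14.39 / 150 = 0.0959 cm = 959 μm.

959 μm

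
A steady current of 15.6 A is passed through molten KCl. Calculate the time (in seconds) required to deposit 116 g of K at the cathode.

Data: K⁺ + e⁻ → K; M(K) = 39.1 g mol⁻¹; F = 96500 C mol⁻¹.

n(K) = m/M = 116 / 39.1 = 2.967 mol.
Each K atom requires 1 electron, so n(e⁻) = 1 × 2.967 = 2.967 mol.
Q = n(e⁻)·F = 2.967 × 96500 = 286300 C.
t = Q/I = 286300 / 15.60 A = 18350 s.

18400 s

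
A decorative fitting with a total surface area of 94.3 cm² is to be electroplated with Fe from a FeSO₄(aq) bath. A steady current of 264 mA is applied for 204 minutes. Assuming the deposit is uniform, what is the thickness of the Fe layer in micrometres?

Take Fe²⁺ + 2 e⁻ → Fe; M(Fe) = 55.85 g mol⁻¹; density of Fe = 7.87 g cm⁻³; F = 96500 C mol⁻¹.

Q = I·t = 0.2640 × 12240 = 3231 C; n(e⁻) = 0.03349 mol.
n(Fe) = n(e⁻)/2 = 0.01674 mol, so m = 0.01674 × 55.85 = 0.9351 g.
Volume = m/ρ = 0.9351 / 7.87 = 0.1188 cm³.
Thickness = V/A = 0.1188 / 94.3 = 0.00126 cm = 12.6 μm.

12.6 μm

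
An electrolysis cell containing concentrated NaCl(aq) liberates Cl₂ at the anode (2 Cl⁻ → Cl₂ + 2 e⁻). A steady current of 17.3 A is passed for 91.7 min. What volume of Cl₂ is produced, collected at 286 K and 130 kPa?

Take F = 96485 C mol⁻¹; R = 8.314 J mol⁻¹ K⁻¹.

Q = I·t = 17.30 A × 5502.0 s = 95180 C.
n(e⁻) = Q/F = 95180 / 96485 = 0.9865 mol.
2 electrons are transferred per Cl₂ molecule, so n(Cl₂) = 0.9865 / 2 = 0.4933 mol.
V = nRT/P = (0.4933 × 8.314 × 286) / (130 × 10³ Pa) = 0.00902 m³ = 9.02 L.

9.02 L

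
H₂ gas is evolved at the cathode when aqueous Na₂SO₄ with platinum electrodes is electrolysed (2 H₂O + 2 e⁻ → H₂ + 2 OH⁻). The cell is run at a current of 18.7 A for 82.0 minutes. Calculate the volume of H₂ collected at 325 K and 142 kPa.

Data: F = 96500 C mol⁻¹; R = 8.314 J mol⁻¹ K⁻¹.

9.07 L

Q = I·t = 18.70 A × 4920.0 s = 92000 C.
n(e⁻) = Q/F = 92000 / 96500 = 0.9534 mol.
2 electrons are transferred per H₂ molecule, so n(H₂) = 0.9534 / 2 = 0.4767 mol.
V = nRT/P = (0.4767 × 8.314 × 325) / (142 × 10³ Pa) = 0.00907 m³ = 9.07 L.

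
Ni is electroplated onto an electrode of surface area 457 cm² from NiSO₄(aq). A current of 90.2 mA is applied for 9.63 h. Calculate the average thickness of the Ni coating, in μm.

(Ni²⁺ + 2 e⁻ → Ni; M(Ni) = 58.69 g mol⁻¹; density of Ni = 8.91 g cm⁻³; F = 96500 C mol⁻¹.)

Q = I·t = 0.09020 × 34668 = 3127 C; n(e⁻) = 0.03240 mol.
n(Ni) = n(e⁻)/2 = 0.01620 mol, so m = 0.01620 × 58.69 = 0.9509 g.
Volume = m/ρ = 0.9509 / 8.91 = 0.1067 cm³.
Thickness = V/A = 0.1067 / 457 = 2.34 × 10⁻⁴ cm = 2.34 μm.

2.34 μm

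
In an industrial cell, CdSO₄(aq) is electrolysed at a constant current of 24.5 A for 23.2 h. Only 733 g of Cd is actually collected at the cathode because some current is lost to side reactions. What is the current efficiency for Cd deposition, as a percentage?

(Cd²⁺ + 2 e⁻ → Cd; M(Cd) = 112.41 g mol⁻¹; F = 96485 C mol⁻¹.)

Q = I·t = 24.50 × 83520 = 2046000 C; n(e⁻) = 2046000/96485 = 21.21 mol.
Theoretical n(Cd) = n(e⁻)/2 = 10.60 mol, i.e. m_theo = 10.60 × 112.41 = 1192 g.
Efficiency = m_actual / m_theo = 733 / 1192 = 61.5 %.

61.5 %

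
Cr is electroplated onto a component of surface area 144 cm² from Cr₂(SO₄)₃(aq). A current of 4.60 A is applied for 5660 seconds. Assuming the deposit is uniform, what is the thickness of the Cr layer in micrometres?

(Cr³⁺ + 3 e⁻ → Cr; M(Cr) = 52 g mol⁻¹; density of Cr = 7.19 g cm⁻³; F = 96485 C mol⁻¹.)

45.2 μm

Q = I·t = 4.600 × 5660.0 = 26040 C; n(e⁻) = 0.2698 mol.
n(Cr) = n(e⁻)/3 = 0.08995 mol, so m = 0.08995 × 52 = 4.677 g.
Volume = m/ρ = 4.677 / 7.19 = 0.6505 cm³.
Thickness = V/A = 0.6505 / 144 = 0.00452 cm = 45.2 μm.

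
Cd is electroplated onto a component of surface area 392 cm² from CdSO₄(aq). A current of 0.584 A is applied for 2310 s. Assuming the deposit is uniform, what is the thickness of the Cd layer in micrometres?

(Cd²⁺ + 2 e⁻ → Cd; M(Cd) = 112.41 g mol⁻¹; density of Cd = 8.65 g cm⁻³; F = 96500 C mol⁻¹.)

Q = I·t = 0.5840 × 2310.0 = 1349 C; n(e⁻) = 0.01398 mol.
n(Cd) = n(e⁻)/2 = 0.006990 mol, so m = 0.006990 × 112.41 = 0.7857 g.
Volume = m/ρ = 0.7857 / 8.65 = 0.09084 cm³.
Thickness = V/A = 0.09084 / 392 = 2.32 × 10⁻⁴ cm = 2.32 μm.

2.32 μm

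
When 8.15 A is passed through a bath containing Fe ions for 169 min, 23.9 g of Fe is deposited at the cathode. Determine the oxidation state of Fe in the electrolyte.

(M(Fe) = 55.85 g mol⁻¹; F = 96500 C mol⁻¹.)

Q = I·t = 8.150 A × 10140 s = 82640 C, so n(e⁻) = 82640/96500 = 0.8564 mol.
n(Fe) deposited = 23.9 / 55.85 = 0.4279 mol.
Electrons per atom = n(e⁻)/n(Fe) = 0.8564 / 0.4279 = 2.00 ≈ 2, so the ion is Fe²⁺.

+2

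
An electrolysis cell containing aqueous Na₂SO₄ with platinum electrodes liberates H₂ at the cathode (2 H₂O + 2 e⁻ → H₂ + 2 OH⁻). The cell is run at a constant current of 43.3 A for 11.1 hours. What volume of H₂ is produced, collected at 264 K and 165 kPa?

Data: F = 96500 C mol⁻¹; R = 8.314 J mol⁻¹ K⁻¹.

119 L

Q = I·t = 43.30 A × 39960 s = 1730000 C.
n(e⁻) = Q/F = 1730000 / 96500 = 17.93 mol.
2 electrons are transferred per H₂ molecule, so n(H₂) = 17.93 / 2 = 8.965 mol.
V = nRT/P = (8.965 × 8.314 × 264) / (165 × 10³ Pa) = 0.119 m³ = 119 L.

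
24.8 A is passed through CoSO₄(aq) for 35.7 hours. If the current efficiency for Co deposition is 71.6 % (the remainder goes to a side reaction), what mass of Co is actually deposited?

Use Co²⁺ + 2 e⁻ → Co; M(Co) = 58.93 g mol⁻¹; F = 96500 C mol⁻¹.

Q = I·t = 24.80 × 128520 = 3187000 C.
n(e⁻) = 3187000/96500 = 33.03 mol; theoretically n(Co) = 33.03/2 = 16.51 mol, m_theo = 973.2 g.
At 71.6 % efficiency, m_actual = 0.716 × 973.2 = 697 g.

697 g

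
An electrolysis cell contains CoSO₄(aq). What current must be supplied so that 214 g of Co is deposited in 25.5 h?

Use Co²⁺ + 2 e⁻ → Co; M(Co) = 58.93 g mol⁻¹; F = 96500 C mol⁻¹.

n(Co) = 214 / 58.93 = 3.631 mol.
n(e⁻) = 2 × 3.631 = 7.263 mol.
Q = n(e⁻)·F = 7.263 × 96500 = 700900 C.
I = Q/t = 700900 / 91800 s = 7.63 A.

7.63 A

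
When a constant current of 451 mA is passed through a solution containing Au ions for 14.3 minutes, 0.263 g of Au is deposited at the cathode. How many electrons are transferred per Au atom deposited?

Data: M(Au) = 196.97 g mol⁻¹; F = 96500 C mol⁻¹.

3

Q = I·t = 0.4510 A × 858.00 s = 387.0 C, so n(e⁻) = 387.0/96500 = 0.004010 mol.
n(Au) deposited = 0.263 / 196.97 = 0.001335 mol.
Electrons per atom = n(e⁻)/n(Au) = 0.004010 / 0.001335 = 3.00 ≈ 3, so the ion is Au³⁺.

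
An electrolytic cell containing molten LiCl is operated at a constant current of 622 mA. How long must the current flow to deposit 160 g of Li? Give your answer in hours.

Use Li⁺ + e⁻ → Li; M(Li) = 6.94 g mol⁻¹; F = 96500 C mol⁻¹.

n(Li) = m/M = 160 / 6.94 = 23.05 mol.
Each Li atom requires 1 electron, so n(e⁻) = 1 × 23.05 = 23.05 mol.
Q = n(e⁻)·F = 23.05 × 96500 = 2225000 C.
t = Q/I = 2225000 / 0.6220 A = 3577000 s = 994 h.

994 h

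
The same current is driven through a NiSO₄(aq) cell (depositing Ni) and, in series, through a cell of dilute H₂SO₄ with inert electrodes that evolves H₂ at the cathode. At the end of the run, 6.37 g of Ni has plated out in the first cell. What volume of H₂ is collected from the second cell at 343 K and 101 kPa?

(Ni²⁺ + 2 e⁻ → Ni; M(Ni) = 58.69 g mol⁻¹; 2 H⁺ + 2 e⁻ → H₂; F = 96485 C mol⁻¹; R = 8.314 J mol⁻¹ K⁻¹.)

3.06 L

n(Ni) = 6.37 / 58.69 = 0.1085 mol, so n(e⁻) = 2 × 0.1085 = 0.2171 mol.
The cells are in series, so the same 0.2171 mol of electrons passes through the second cell.
2 H⁺ + 2 e⁻ → H₂ — 2 mol e⁻ per mol H₂, so n(H₂) = 0.2171/2 = 0.1085 mol.
V = nRT/P = (0.1085 × 8.314 × 343) / (101 × 10³) = 0.00306 m³ = 3.06 L.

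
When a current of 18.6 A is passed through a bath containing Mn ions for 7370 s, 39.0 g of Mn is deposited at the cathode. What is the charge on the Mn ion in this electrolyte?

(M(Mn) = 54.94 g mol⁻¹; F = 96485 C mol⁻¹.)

+2

Q = I·t = 18.60 A × 7370.0 s = 137100 C, so n(e⁻) = 137100/96485 = 1.421 mol.
n(Mn) deposited = 39.0 / 54.94 = 0.7099 mol.
Electrons per atom = n(e⁻)/n(Mn) = 1.421 / 0.7099 = 2.00 ≈ 2, so the ion is Mn²⁺.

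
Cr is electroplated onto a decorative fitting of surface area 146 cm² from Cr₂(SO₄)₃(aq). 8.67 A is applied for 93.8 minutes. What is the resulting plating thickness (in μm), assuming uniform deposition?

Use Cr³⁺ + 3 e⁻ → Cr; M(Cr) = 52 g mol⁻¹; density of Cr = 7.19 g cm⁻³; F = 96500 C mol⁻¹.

Q = I·t = 8.670 × 5628.0 = 48790 C; n(e⁻) = 0.5056 mol.
n(Cr) = n(e⁻)/3 = 0.1685 mol, so m = 0.1685 × 52 = 8.765 g.
Volume = m/ρ = 8.765 / 7.19 = 1.219 cm³.
Thickness = V/A = 1.219 / 146 = 0.00835 cm = 83.5 μm.

83.5 μm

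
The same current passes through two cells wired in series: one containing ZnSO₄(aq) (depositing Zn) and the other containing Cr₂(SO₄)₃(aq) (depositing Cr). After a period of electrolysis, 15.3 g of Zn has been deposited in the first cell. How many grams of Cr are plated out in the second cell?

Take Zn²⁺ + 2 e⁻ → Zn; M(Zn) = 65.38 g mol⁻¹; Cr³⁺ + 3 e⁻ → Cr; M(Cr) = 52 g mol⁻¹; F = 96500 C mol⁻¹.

n(Zn) = 15.3 / 65.38 = 0.2340 mol.
Since Zn²⁺ + 2 e⁻ → Zn, n(e⁻) passed = 2 × 0.2340 = 0.4680 mol.
Cells in series carry the same charge, so the same 0.4680 mol of electrons passes through cell 2.
Cr³⁺ + 3 e⁻ → Cr, so n(Cr) = 0.4680 / 3 = 0.1560 mol.
m(Cr) = 0.1560 × 52 = 8.11 g.

8.11 g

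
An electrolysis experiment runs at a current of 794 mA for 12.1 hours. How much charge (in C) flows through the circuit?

34600 C

Q = I·t = 0.7940 A × 43560 s = 34600 C.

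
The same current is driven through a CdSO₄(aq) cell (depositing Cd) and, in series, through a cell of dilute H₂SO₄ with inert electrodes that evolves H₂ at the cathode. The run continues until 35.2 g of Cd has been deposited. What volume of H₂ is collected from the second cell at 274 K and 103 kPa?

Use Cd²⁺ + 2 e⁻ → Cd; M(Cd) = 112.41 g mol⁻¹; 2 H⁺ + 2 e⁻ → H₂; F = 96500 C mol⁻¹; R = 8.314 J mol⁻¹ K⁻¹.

n(Cd) = 35.2 / 112.41 = 0.3131 mol, so n(e⁻) = 2 × 0.3131 = 0.6263 mol.
The cells are in series, so the same 0.6263 mol of electrons passes through the second cell.
2 H⁺ + 2 e⁻ → H₂ — 2 mol e⁻ per mol H₂, so n(H₂) = 0.6263/2 = 0.3131 mol.
V = nRT/P = (0.3131 × 8.314 × 274) / (103 × 10³) = 0.00693 m³ = 6.93 L.

6.93 L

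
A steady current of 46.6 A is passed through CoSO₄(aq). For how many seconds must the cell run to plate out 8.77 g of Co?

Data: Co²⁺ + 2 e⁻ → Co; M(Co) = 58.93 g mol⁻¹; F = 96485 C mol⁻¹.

n(Co) = m/M = 8.77 / 58.93 = 0.1488 mol.
Each Co atom requires 2 electrons, so n(e⁻) = 2 × 0.1488 = 0.2976 mol.
Q = n(e⁻)·F = 0.2976 × 96485 = 28720 C.
t = Q/I = 28720 / 46.60 A = 616.3 s.

616 s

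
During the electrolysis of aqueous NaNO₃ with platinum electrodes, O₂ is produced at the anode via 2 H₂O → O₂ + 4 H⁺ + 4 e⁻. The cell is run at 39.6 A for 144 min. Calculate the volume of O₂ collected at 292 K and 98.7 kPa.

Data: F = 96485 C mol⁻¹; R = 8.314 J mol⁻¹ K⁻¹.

Q = I·t = 39.60 A × 8640.0 s = 342100 C.
n(e⁻) = Q/F = 342100 / 96485 = 3.546 mol.
4 electrons are transferred per O₂ molecule, so n(O₂) = 3.546 / 4 = 0.8865 mol.
V = nRT/P = (0.8865 × 8.314 × 292) / (98.7 × 10³ Pa) = 0.0218 m³ = 21.8 L.

21.8 L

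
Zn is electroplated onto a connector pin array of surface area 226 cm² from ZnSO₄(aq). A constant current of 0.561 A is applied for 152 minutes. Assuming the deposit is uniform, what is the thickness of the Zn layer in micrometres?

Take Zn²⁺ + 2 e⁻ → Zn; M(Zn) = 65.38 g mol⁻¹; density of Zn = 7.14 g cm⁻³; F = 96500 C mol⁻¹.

Q = I·t = 0.5610 × 9120.0 = 5116 C; n(e⁻) = 0.05302 mol.
n(Zn) = n(e⁻)/2 = 0.02651 mol, so m = 0.02651 × 65.38 = 1.733 g.
Volume = m/ρ = 1.733 / 7.14 = 0.2427 cm³.
Thickness = V/A = 0.2427 / 226 = 0.00107 cm = 10.7 μm.

10.7 μm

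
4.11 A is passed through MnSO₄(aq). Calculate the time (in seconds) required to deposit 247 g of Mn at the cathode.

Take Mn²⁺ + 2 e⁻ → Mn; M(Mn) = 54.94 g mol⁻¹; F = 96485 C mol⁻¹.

n(Mn) = m/M = 247 / 54.94 = 4.496 mol.
Each Mn atom requires 2 electrons, so n(e⁻) = 2 × 4.496 = 8.992 mol.
Q = n(e⁻)·F = 8.992 × 96485 = 867600 C.
t = Q/I = 867600 / 4.110 A = 211100 s.

2.11 × 10⁵ s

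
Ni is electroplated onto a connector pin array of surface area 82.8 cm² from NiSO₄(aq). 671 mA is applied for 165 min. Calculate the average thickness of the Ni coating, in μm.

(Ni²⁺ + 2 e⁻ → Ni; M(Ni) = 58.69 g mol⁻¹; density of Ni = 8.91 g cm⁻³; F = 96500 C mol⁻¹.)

27.4 μm

Q = I·t = 0.6710 × 9900.0 = 6643 C; n(e⁻) = 0.06884 mol.
n(Ni) = n(e⁻)/2 = 0.03442 mol, so m = 0.03442 × 58.69 = 2.020 g.
Volume = m/ρ = 2.020 / 8.91 = 0.2267 cm³.
Thickness = V/A = 0.2267 / 82.8 = 0.00274 cm = 27.4 μm.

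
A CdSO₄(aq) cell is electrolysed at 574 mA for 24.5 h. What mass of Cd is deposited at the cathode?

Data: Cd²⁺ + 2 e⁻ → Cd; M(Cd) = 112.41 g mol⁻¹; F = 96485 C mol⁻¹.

Q = I·t = 0.5740 A × 88200 s = 50630 C.
n(e⁻) = Q/F = 50630 / 96485 = 0.5247 mol.
Cd²⁺ + 2 e⁻ → Cd, so n(Cd) = n(e⁻)/2 = 0.2624 mol.
m = n·M = 0.2624 × 112.41 = 29.5 g.

29.5 g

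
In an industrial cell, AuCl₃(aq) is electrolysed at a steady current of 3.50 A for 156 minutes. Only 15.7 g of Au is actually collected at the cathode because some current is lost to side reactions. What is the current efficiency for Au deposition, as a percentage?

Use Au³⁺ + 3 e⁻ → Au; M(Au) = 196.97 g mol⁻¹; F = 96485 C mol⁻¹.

Q = I·t = 3.500 × 9360.0 = 32760 C; n(e⁻) = 32760/96485 = 0.3395 mol.
Theoretical n(Au) = n(e⁻)/3 = 0.1132 mol, i.e. m_theo = 0.1132 × 196.97 = 22.29 g.
Efficiency = m_actual / m_theo = 15.7 / 22.29 = 70.4 %.

70.4 %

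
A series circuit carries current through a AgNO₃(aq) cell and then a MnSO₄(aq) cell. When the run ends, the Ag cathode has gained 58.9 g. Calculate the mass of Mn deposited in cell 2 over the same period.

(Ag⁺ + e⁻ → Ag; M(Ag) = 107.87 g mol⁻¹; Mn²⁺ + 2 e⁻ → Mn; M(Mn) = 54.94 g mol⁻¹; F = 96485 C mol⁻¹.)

n(Ag) = 58.9 / 107.87 = 0.5460 mol.
Since Ag⁺ + e⁻ → Ag, n(e⁻) passed = 1 × 0.5460 = 0.5460 mol.
Cells in series carry the same charge, so the same 0.5460 mol of electrons passes through cell 2.
Mn²⁺ + 2 e⁻ → Mn, so n(Mn) = 0.5460 / 2 = 0.2730 mol.
m(Mn) = 0.2730 × 54.94 = 15.0 g.

15.0 g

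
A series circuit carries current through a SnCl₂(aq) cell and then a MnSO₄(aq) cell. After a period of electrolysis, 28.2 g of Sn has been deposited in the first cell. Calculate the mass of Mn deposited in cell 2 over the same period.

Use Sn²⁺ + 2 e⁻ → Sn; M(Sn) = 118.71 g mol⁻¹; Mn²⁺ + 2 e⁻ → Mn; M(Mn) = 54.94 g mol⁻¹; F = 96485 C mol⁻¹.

n(Sn) = 28.2 / 118.71 = 0.2376 mol.
Since Sn²⁺ + 2 e⁻ → Sn, n(e⁻) passed = 2 × 0.2376 = 0.4751 mol.
Cells in series carry the same charge, so the same 0.4751 mol of electrons passes through cell 2.
Mn²⁺ + 2 e⁻ → Mn, so n(Mn) = 0.4751 / 2 = 0.2376 mol.
m(Mn) = 0.2376 × 54.94 = 13.1 g.

13.1 g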